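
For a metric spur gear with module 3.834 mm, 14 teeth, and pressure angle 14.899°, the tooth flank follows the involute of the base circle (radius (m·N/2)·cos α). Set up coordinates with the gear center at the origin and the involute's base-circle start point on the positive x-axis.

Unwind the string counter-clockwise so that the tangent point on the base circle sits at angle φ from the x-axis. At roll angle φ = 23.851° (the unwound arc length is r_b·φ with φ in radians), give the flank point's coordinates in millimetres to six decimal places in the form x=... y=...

pitch radius r_p = m·N/2 = 3.834·14/2 = 26.838000
base radius r_b = r_p·cos α = 26.838000·cos 14.899° = 25.935722
roll angle φ = 23.851° = 0.41627848 rad
x = r_b·(cos φ + φ·sin φ) = 25.935722·(0.91460010 + 0.41627848·0.40435956) = 28.086475
y = r_b·(sin φ − φ·cos φ) = 25.935722·(0.40435956 − 0.41627848·0.91460010) = 0.612893

x=28.086475 y=0.612893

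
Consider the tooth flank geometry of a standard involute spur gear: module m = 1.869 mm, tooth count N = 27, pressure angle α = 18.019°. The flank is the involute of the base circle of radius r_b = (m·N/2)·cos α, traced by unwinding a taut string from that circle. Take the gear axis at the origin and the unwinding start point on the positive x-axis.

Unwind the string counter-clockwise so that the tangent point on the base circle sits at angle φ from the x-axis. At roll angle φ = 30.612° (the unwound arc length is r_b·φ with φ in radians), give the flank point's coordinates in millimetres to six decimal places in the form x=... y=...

x=27.178058 y=1.185333

pitch radius r_p = m·N/2 = 1.869·27/2 = 25.231500
base radius r_b = r_p·cos α = 25.231500·cos 18.019° = 23.993996
roll angle φ = 30.612° = 0.53428019 rad
x = r_b·(cos φ + φ·sin φ) = 23.993996·(0.86063539 + 0.53428019·0.50922168) = 27.178058
y = r_b·(sin φ − φ·cos φ) = 23.993996·(0.50922168 − 0.53428019·0.86063539) = 1.185333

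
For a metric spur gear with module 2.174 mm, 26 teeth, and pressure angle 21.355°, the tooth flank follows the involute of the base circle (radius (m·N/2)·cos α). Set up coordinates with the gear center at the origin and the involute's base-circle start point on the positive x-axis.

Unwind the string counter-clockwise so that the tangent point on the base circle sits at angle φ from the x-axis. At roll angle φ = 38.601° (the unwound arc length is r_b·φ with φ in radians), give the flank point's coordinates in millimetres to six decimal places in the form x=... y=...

pitch radius r_p = m·N/2 = 2.174·26/2 = 28.262000
base radius r_b = r_p·cos α = 28.262000·cos 21.355° = 26.321590
roll angle φ = 38.601° = 0.67371454 rad
x = r_b·(cos φ + φ·sin φ) = 26.321590·(0.78150958 + 0.67371454·0.62389324) = 31.634223
y = r_b·(sin φ − φ·cos φ) = 26.321590·(0.62389324 − 0.67371454·0.78150958) = 2.563167

x=31.634223 y=2.563167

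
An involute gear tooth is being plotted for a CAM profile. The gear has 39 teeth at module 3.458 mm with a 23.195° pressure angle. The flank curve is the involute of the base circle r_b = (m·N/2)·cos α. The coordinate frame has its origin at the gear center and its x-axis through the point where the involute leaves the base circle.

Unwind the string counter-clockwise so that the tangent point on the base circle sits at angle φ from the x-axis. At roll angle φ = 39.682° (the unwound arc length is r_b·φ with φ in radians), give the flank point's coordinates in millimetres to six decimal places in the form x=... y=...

pitch radius r_p = m·N/2 = 3.458·39/2 = 67.431000
base radius r_b = r_p·cos α = 67.431000·cos 23.195° = 61.980533
roll angle φ = 39.682° = 0.69258155 rad
x = r_b·(cos φ + φ·sin φ) = 61.980533·(0.76960019 + 0.69258155·0.63852607) = 75.109967
y = r_b·(sin φ − φ·cos φ) = 61.980533·(0.63852607 − 0.69258155·0.76960019) = 6.539887

x=75.109967 y=6.539887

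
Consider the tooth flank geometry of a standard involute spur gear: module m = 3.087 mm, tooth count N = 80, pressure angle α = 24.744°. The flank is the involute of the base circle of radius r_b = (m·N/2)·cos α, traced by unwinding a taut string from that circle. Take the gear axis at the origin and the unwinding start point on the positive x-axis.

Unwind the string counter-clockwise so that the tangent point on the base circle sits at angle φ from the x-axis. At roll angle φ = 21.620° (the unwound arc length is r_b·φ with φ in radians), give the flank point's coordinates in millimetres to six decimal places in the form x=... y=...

x=119.844749 y=1.979947

pitch radius r_p = m·N/2 = 3.087·80/2 = 123.480000
base radius r_b = r_p·cos α = 123.480000·cos 24.744° = 112.142932
roll angle φ = 21.620° = 0.37734018 rad
x = r_b·(cos φ + φ·sin φ) = 112.142932·(0.92964793 + 0.37734018·0.36844908) = 119.844749
y = r_b·(sin φ − φ·cos φ) = 112.142932·(0.36844908 − 0.37734018·0.92964793) = 1.979947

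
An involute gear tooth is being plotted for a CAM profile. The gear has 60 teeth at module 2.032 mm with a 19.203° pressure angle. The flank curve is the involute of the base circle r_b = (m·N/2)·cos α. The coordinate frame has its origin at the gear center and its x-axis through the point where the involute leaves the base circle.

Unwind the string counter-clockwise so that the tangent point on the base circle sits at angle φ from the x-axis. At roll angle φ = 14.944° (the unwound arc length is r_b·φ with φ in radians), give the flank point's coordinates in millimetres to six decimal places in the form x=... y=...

pitch radius r_p = m·N/2 = 2.032·60/2 = 60.960000
base radius r_b = r_p·cos α = 60.960000·cos 19.203° = 57.568134
roll angle φ = 14.944° = 0.26082200 rad
x = r_b·(cos φ + φ·sin φ) = 57.568134·(0.96617833 + 0.26082200·0.25787484) = 59.493083
y = r_b·(sin φ − φ·cos φ) = 57.568134·(0.25787484 − 0.26082200·0.96617833) = 0.338171

x=59.493083 y=0.338171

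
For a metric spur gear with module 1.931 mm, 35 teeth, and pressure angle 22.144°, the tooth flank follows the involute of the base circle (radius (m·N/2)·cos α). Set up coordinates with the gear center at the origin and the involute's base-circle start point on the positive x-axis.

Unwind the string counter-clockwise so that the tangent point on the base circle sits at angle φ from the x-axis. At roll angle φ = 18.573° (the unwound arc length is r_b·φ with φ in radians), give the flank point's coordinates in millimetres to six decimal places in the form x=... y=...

x=32.901492 y=0.351666

pitch radius r_p = m·N/2 = 1.931·35/2 = 33.792500
base radius r_b = r_p·cos α = 33.792500·cos 22.144° = 31.299946
roll angle φ = 18.573° = 0.32416000 rad
x = r_b·(cos φ + φ·sin φ) = 31.299946·(0.94791861 + 0.32416000·0.31851265) = 32.901492
y = r_b·(sin φ − φ·cos φ) = 31.299946·(0.31851265 − 0.32416000·0.94791861) = 0.351666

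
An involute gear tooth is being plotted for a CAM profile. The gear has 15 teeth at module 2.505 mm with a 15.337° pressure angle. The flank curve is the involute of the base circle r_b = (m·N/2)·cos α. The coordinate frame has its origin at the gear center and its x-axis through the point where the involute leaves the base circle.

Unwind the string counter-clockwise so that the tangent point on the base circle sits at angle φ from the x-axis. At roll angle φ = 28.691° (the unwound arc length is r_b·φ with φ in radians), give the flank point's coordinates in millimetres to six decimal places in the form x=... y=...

x=20.249608 y=0.739501

pitch radius r_p = m·N/2 = 2.505·15/2 = 18.787500
base radius r_b = r_p·cos α = 18.787500·cos 15.337° = 18.118417
roll angle φ = 28.691° = 0.50075242 rad
x = r_b·(cos φ + φ·sin φ) = 18.118417·(0.87722159 + 0.50075242·0.48008571) = 20.249608
y = r_b·(sin φ − φ·cos φ) = 18.118417·(0.48008571 − 0.50075242·0.87722159) = 0.739501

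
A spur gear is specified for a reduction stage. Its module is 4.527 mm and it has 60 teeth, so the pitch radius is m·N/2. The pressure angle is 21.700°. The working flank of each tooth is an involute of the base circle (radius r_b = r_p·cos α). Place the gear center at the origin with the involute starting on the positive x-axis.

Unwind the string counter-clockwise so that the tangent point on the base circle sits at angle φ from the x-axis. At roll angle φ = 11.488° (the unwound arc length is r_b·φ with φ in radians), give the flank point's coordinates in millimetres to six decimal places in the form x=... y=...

pitch radius r_p = m·N/2 = 4.527·60/2 = 135.810000
base radius r_b = r_p·cos α = 135.810000·cos 21.700° = 126.185495
roll angle φ = 11.488° = 0.20050342 rad
x = r_b·(cos φ + φ·sin φ) = 126.185495·(0.97996644 + 0.20050342·0.19916270) = 128.696490
y = r_b·(sin φ − φ·cos φ) = 126.185495·(0.19916270 − 0.20050342·0.97996644) = 0.337681

x=128.696490 y=0.337681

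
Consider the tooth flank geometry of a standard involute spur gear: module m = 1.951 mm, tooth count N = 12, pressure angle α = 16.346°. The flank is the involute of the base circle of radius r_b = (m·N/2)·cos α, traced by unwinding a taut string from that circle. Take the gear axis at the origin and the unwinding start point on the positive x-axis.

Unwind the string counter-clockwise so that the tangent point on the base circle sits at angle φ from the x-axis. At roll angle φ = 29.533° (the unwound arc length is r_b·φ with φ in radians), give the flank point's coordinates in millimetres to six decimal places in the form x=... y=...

pitch radius r_p = m·N/2 = 1.951·12/2 = 11.706000
base radius r_b = r_p·cos α = 11.706000·cos 16.346° = 11.232839
roll angle φ = 29.533° = 0.51544809 rad
x = r_b·(cos φ + φ·sin φ) = 11.232839·(0.87007194 + 0.51544809·0.49292477) = 12.627386
y = r_b·(sin φ − φ·cos φ) = 11.232839·(0.49292477 − 0.51544809·0.87007194) = 0.499276

x=12.627386 y=0.499276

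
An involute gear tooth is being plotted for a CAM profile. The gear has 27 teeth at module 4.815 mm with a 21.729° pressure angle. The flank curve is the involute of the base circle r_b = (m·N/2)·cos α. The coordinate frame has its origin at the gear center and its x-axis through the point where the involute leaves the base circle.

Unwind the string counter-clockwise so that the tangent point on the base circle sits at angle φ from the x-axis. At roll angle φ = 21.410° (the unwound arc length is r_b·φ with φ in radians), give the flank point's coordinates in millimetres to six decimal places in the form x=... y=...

x=64.453523 y=1.035630

pitch radius r_p = m·N/2 = 4.815·27/2 = 65.002500
base radius r_b = r_p·cos α = 65.002500·cos 21.729° = 60.383767
roll angle φ = 21.410° = 0.37367499 rad
x = r_b·(cos φ + φ·sin φ) = 60.383767·(0.93099212 + 0.37367499·0.36503928) = 64.453523
y = r_b·(sin φ − φ·cos φ) = 60.383767·(0.36503928 − 0.37367499·0.93099212) = 1.035630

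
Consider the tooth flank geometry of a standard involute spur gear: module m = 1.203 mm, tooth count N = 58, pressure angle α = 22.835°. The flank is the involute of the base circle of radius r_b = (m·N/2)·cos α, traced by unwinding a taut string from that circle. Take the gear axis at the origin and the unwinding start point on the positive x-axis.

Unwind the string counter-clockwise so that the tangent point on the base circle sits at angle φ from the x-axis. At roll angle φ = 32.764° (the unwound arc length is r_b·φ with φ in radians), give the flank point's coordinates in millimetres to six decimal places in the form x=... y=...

pitch radius r_p = m·N/2 = 1.203·58/2 = 34.887000
base radius r_b = r_p·cos α = 34.887000·cos 22.835° = 32.152775
roll angle φ = 32.764° = 0.57183968 rad
x = r_b·(cos φ + φ·sin φ) = 32.152775·(0.84090680 + 0.57183968·0.54117996) = 36.987748
y = r_b·(sin φ − φ·cos φ) = 32.152775·(0.54117996 − 0.57183968·0.84090680) = 1.939330

x=36.987748 y=1.939330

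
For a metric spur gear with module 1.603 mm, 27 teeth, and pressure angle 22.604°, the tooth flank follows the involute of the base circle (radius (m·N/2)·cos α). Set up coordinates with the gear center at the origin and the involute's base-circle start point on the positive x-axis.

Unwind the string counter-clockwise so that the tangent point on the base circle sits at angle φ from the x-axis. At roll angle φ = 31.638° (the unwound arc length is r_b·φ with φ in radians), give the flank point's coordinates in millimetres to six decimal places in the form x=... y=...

pitch radius r_p = m·N/2 = 1.603·27/2 = 21.640500
base radius r_b = r_p·cos α = 21.640500·cos 22.604° = 19.978150
roll angle φ = 31.638° = 0.55218727 rad
x = r_b·(cos φ + φ·sin φ) = 19.978150·(0.85137923 + 0.55218727·0.52455068) = 22.795657
y = r_b·(sin φ − φ·cos φ) = 19.978150·(0.52455068 − 0.55218727·0.85137923) = 1.087409

x=22.795657 y=1.087409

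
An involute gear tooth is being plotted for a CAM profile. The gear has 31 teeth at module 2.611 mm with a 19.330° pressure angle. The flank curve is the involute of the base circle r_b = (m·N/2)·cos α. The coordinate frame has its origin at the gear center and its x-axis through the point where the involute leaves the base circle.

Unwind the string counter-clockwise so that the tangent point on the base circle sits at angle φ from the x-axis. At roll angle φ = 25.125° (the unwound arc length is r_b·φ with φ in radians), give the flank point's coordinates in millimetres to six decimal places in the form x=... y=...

x=41.686224 y=1.052917

pitch radius r_p = m·N/2 = 2.611·31/2 = 40.470500
base radius r_b = r_p·cos α = 40.470500·cos 19.330° = 38.189087
roll angle φ = 25.125° = 0.43851397 rad
x = r_b·(cos φ + φ·sin φ) = 38.189087·(0.90538362 + 0.43851397·0.42459451) = 41.686224
y = r_b·(sin φ − φ·cos φ) = 38.189087·(0.42459451 − 0.43851397·0.90538362) = 1.052917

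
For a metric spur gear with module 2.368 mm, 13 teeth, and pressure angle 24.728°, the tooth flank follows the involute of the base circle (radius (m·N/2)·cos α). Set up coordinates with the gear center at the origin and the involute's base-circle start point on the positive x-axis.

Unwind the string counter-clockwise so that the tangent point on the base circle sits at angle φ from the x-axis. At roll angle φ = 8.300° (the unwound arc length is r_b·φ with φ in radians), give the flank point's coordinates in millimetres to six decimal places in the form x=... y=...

x=14.126537 y=0.014137

pitch radius r_p = m·N/2 = 2.368·13/2 = 15.392000
base radius r_b = r_p·cos α = 15.392000·cos 24.728° = 13.980613
roll angle φ = 8.300° = 0.14486233 rad
x = r_b·(cos φ + φ·sin φ) = 13.980613·(0.98952579 + 0.14486233·0.14435620) = 14.126537
y = r_b·(sin φ − φ·cos φ) = 13.980613·(0.14435620 − 0.14486233·0.98952579) = 0.014137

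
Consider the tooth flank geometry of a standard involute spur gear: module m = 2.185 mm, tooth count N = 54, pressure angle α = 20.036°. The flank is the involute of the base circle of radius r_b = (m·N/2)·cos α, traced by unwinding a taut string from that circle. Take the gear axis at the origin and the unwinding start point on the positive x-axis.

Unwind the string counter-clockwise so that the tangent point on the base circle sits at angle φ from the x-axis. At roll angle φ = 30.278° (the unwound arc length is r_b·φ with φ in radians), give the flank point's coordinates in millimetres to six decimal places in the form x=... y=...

x=62.631434 y=2.651045

pitch radius r_p = m·N/2 = 2.185·54/2 = 58.995000
base radius r_b = r_p·cos α = 58.995000·cos 20.036° = 55.424477
roll angle φ = 30.278° = 0.52845079 rad
x = r_b·(cos φ + φ·sin φ) = 55.424477·(0.86358921 + 0.52845079·0.50419607) = 62.631434
y = r_b·(sin φ − φ·cos φ) = 55.424477·(0.50419607 − 0.52845079·0.86358921) = 2.651045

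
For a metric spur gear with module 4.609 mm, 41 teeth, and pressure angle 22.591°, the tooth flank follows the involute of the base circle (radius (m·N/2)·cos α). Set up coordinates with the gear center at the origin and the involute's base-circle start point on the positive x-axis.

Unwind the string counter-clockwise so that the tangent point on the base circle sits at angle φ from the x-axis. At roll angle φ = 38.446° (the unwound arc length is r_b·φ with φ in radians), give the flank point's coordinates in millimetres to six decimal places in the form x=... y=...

x=104.717694 y=8.395995

pitch radius r_p = m·N/2 = 4.609·41/2 = 94.484500
base radius r_b = r_p·cos α = 94.484500·cos 22.591° = 87.234758
roll angle φ = 38.446° = 0.67100928 rad
x = r_b·(cos φ + φ·sin φ) = 87.234758·(0.78319452 + 0.67100928·0.62177677) = 104.717694
y = r_b·(sin φ − φ·cos φ) = 87.234758·(0.62177677 − 0.67100928·0.78319452) = 8.395995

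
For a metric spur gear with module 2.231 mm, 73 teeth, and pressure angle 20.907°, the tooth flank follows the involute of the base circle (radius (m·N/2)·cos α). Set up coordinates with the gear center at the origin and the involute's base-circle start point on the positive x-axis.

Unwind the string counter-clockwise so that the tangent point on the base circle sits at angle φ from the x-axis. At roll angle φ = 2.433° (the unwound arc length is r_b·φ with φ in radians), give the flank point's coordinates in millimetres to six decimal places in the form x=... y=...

x=76.138675 y=0.001941

pitch radius r_p = m·N/2 = 2.231·73/2 = 81.431500
base radius r_b = r_p·cos α = 81.431500·cos 20.907° = 76.070122
roll angle φ = 2.433° = 0.04246386 rad
x = r_b·(cos φ + φ·sin φ) = 76.070122·(0.99909855 + 0.04246386·0.04245110) = 76.138675
y = r_b·(sin φ − φ·cos φ) = 76.070122·(0.04245110 − 0.04246386·0.99909855) = 0.001941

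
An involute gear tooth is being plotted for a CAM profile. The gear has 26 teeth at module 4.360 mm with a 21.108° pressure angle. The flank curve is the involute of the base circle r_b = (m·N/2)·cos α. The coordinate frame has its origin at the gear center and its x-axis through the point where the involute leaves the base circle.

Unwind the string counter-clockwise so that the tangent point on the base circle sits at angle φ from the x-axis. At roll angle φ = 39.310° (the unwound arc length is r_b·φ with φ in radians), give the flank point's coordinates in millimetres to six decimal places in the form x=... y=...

pitch radius r_p = m·N/2 = 4.360·26/2 = 56.680000
base radius r_b = r_p·cos α = 56.680000·cos 21.108° = 52.876957
roll angle φ = 39.310° = 0.68608893 rad
x = r_b·(cos φ + φ·sin φ) = 52.876957·(0.77372965 + 0.68608893·0.63351592) = 63.895347
y = r_b·(sin φ − φ·cos φ) = 52.876957·(0.63351592 − 0.68608893·0.77372965) = 5.428802

x=63.895347 y=5.428802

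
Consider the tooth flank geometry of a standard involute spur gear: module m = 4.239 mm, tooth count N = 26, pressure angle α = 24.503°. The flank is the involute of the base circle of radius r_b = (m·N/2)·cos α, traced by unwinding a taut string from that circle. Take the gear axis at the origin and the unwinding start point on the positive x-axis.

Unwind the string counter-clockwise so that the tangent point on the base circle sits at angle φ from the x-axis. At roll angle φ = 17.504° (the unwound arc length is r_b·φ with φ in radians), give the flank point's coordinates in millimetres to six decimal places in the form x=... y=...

pitch radius r_p = m·N/2 = 4.239·26/2 = 55.107000
base radius r_b = r_p·cos α = 55.107000·cos 24.503° = 50.144039
roll angle φ = 17.504° = 0.30550243 rad
x = r_b·(cos φ + φ·sin φ) = 50.144039·(0.95369596 + 0.30550243·0.30077238) = 52.429737
y = r_b·(sin φ − φ·cos φ) = 50.144039·(0.30077238 − 0.30550243·0.95369596) = 0.472154

x=52.429737 y=0.472154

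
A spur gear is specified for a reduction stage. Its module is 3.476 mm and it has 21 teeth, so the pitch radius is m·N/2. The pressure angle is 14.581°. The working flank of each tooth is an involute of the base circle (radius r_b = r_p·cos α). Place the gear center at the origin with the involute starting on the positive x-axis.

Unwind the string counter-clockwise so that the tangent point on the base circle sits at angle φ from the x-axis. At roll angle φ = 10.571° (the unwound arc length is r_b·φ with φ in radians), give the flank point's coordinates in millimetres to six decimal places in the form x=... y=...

x=35.918577 y=0.073694

pitch radius r_p = m·N/2 = 3.476·21/2 = 36.498000
base radius r_b = r_p·cos α = 36.498000·cos 14.581° = 35.322498
roll angle φ = 10.571° = 0.18449876 rad
x = r_b·(cos φ + φ·sin φ) = 35.322498·(0.98302833 + 0.18449876·0.18345382) = 35.918577
y = r_b·(sin φ − φ·cos φ) = 35.322498·(0.18345382 − 0.18449876·0.98302833) = 0.073694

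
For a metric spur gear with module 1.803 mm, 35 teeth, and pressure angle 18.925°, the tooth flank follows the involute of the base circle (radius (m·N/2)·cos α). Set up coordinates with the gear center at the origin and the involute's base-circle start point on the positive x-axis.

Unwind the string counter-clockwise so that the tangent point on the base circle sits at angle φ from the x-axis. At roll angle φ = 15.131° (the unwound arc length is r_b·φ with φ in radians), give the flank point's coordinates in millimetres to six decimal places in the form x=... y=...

x=30.869600 y=0.181962

pitch radius r_p = m·N/2 = 1.803·35/2 = 31.552500
base radius r_b = r_p·cos α = 31.552500·cos 18.925° = 29.846896
roll angle φ = 15.131° = 0.26408577 rad
x = r_b·(cos φ + φ·sin φ) = 29.846896·(0.96533154 + 0.26408577·0.26102684) = 30.869600
y = r_b·(sin φ − φ·cos φ) = 29.846896·(0.26102684 − 0.26408577·0.96533154) = 0.181962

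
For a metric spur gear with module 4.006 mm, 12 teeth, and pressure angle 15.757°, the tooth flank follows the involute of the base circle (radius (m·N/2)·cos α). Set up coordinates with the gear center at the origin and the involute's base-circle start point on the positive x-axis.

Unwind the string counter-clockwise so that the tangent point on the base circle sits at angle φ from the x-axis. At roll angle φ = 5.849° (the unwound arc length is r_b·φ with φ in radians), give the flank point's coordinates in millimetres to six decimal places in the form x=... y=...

pitch radius r_p = m·N/2 = 4.006·12/2 = 24.036000
base radius r_b = r_p·cos α = 24.036000·cos 15.757° = 23.132777
roll angle φ = 5.849° = 0.10208431 rad
x = r_b·(cos φ + φ·sin φ) = 23.132777·(0.99479392 + 0.10208431·0.10190709) = 23.252999
y = r_b·(sin φ − φ·cos φ) = 23.132777·(0.10190709 − 0.10208431·0.99479392) = 0.008195

x=23.252999 y=0.008195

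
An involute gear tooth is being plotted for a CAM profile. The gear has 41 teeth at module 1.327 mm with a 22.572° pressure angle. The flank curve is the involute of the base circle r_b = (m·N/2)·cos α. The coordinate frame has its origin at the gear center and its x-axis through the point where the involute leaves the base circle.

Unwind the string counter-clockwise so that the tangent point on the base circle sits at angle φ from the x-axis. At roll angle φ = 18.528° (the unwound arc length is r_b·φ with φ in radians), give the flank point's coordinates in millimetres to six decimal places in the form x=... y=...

pitch radius r_p = m·N/2 = 1.327·41/2 = 27.203500
base radius r_b = r_p·cos α = 27.203500·cos 22.572° = 25.119655
roll angle φ = 18.528° = 0.32337460 rad
x = r_b·(cos φ + φ·sin φ) = 25.119655·(0.94816848 + 0.32337460·0.31776806) = 26.398914
y = r_b·(sin φ − φ·cos φ) = 25.119655·(0.31776806 − 0.32337460·0.94816848) = 0.280196

x=26.398914 y=0.280196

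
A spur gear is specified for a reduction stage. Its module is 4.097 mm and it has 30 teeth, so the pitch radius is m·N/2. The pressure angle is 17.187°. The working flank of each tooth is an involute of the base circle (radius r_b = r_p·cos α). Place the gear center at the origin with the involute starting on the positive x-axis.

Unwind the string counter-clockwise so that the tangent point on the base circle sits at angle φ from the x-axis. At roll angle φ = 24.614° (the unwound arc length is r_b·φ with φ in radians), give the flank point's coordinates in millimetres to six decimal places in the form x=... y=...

pitch radius r_p = m·N/2 = 4.097·30/2 = 61.455000
base radius r_b = r_p·cos α = 61.455000·cos 17.187° = 58.710753
roll angle φ = 24.614° = 0.42959534 rad
x = r_b·(cos φ + φ·sin φ) = 58.710753·(0.90913437 + 0.42959534·0.41650295) = 63.880945
y = r_b·(sin φ − φ·cos φ) = 58.710753·(0.41650295 − 0.42959534·0.90913437) = 1.523137

x=63.880945 y=1.523137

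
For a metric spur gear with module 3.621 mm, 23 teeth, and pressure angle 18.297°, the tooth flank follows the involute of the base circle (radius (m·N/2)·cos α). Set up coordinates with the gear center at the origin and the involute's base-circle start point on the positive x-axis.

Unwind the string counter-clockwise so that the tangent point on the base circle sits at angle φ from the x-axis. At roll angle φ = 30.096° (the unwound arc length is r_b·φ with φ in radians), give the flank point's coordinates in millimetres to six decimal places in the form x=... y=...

x=44.619962 y=1.857811

pitch radius r_p = m·N/2 = 3.621·23/2 = 41.641500
base radius r_b = r_p·cos α = 41.641500·cos 18.297° = 39.536186
roll angle φ = 30.096° = 0.52527429 rad
x = r_b·(cos φ + φ·sin φ) = 39.536186·(0.86518643 + 0.52527429·0.50145034) = 44.619962
y = r_b·(sin φ − φ·cos φ) = 39.536186·(0.50145034 − 0.52527429·0.86518643) = 1.857811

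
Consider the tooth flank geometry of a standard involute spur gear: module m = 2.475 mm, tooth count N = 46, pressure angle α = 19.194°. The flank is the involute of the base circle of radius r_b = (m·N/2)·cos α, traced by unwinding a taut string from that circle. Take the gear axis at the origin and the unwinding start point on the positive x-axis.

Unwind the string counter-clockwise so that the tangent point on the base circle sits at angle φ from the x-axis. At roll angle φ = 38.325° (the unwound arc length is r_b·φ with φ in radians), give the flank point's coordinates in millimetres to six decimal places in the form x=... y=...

pitch radius r_p = m·N/2 = 2.475·46/2 = 56.925000
base radius r_b = r_p·cos α = 56.925000·cos 19.194° = 53.760585
roll angle φ = 38.325° = 0.66889744 rad
x = r_b·(cos φ + φ·sin φ) = 53.760585·(0.78450587 + 0.66889744·0.62012140) = 64.475257
y = r_b·(sin φ − φ·cos φ) = 53.760585·(0.62012140 − 0.66889744·0.78450587) = 5.127009

x=64.475257 y=5.127009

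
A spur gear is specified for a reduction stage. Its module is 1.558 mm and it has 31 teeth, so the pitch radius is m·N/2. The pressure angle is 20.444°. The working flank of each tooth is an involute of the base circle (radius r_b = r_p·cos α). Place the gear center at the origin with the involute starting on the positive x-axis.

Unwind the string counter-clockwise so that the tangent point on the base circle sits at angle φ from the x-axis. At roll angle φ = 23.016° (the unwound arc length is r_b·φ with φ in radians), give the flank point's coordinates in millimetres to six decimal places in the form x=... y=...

pitch radius r_p = m·N/2 = 1.558·31/2 = 24.149000
base radius r_b = r_p·cos α = 24.149000·cos 20.444° = 22.627952
roll angle φ = 23.016° = 0.40170498 rad
x = r_b·(cos φ + φ·sin φ) = 22.627952·(0.92039570 + 0.40170498·0.39098817) = 24.380659
y = r_b·(sin φ − φ·cos φ) = 22.627952·(0.39098817 − 0.40170498·0.92039570) = 0.481084

x=24.380659 y=0.481084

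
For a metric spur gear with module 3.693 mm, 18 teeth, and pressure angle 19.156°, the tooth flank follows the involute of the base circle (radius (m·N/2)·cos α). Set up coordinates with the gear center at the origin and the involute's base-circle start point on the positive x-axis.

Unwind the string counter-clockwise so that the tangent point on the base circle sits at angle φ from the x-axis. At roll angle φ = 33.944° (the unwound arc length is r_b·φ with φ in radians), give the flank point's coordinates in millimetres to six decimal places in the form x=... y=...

pitch radius r_p = m·N/2 = 3.693·18/2 = 33.237000
base radius r_b = r_p·cos α = 33.237000·cos 19.156° = 31.396622
roll angle φ = 33.944° = 0.59243456 rad
x = r_b·(cos φ + φ·sin φ) = 31.396622·(0.82958372 + 0.59243456·0.55838235) = 36.432286
y = r_b·(sin φ − φ·cos φ) = 31.396622·(0.55838235 − 0.59243456·0.82958372) = 2.100694

x=36.432286 y=2.100694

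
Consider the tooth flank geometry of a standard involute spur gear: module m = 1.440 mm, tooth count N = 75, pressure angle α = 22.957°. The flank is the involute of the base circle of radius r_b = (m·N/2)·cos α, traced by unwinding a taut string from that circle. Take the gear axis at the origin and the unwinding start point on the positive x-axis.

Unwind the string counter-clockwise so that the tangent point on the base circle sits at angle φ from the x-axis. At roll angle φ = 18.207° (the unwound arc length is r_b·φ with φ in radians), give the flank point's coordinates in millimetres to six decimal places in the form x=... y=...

x=52.170557 y=0.526493

pitch radius r_p = m·N/2 = 1.440·75/2 = 54.000000
base radius r_b = r_p·cos α = 54.000000·cos 22.957° = 49.723083
roll angle φ = 18.207° = 0.31777210 rad
x = r_b·(cos φ + φ·sin φ) = 49.723083·(0.94993389 + 0.31777210·0.31245098) = 52.170557
y = r_b·(sin φ − φ·cos φ) = 49.723083·(0.31245098 − 0.31777210·0.94993389) = 0.526493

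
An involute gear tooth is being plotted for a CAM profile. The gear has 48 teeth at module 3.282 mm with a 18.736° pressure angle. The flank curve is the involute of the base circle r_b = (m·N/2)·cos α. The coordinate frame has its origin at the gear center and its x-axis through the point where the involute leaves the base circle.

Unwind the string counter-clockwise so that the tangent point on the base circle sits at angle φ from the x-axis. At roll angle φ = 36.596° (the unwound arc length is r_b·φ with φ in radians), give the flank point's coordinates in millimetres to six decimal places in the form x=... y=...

x=88.292748 y=6.218609

pitch radius r_p = m·N/2 = 3.282·48/2 = 78.768000
base radius r_b = r_p·cos α = 78.768000·cos 18.736° = 74.593977
roll angle φ = 36.596° = 0.63872069 rad
x = r_b·(cos φ + φ·sin φ) = 74.593977·(0.80285910 + 0.63872069·0.59616883) = 88.292748
y = r_b·(sin φ − φ·cos φ) = 74.593977·(0.59616883 − 0.63872069·0.80285910) = 6.218609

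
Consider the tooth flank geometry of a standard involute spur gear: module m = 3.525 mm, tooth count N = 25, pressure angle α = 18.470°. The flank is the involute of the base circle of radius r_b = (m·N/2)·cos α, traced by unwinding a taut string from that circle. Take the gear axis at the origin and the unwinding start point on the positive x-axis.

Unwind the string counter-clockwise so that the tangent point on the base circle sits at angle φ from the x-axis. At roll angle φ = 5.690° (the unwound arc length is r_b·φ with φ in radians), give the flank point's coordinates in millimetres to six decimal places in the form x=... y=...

pitch radius r_p = m·N/2 = 3.525·25/2 = 44.062500
base radius r_b = r_p·cos α = 44.062500·cos 18.470° = 41.792826
roll angle φ = 5.690° = 0.09930923 rad
x = r_b·(cos φ + φ·sin φ) = 41.792826·(0.99507289 + 0.09930923·0.09914608) = 41.998405
y = r_b·(sin φ − φ·cos φ) = 41.792826·(0.09914608 − 0.09930923·0.99507289) = 0.013631

x=41.998405 y=0.013631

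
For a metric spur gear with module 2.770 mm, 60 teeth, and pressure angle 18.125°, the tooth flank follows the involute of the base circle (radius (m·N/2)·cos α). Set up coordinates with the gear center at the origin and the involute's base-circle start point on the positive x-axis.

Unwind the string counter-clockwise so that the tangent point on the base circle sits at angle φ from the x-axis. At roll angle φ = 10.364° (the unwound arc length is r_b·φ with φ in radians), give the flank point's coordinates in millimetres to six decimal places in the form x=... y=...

x=80.258081 y=0.155299

pitch radius r_p = m·N/2 = 2.770·60/2 = 83.100000
base radius r_b = r_p·cos α = 83.100000·cos 18.125° = 78.976585
roll angle φ = 10.364° = 0.18088592 rad
x = r_b·(cos φ + φ·sin φ) = 78.976585·(0.98368470 + 0.18088592·0.17990111) = 80.258081
y = r_b·(sin φ − φ·cos φ) = 78.976585·(0.17990111 − 0.18088592·0.98368470) = 0.155299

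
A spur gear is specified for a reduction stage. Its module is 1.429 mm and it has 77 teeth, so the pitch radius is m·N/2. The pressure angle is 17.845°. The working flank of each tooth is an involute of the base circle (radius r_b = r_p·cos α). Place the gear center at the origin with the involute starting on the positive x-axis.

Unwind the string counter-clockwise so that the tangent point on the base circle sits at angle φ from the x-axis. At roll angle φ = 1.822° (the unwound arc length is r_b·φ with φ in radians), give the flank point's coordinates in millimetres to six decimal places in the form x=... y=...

pitch radius r_p = m·N/2 = 1.429·77/2 = 55.016500
base radius r_b = r_p·cos α = 55.016500·cos 17.845° = 52.369602
roll angle φ = 1.822° = 0.03179990 rad
x = r_b·(cos φ + φ·sin φ) = 52.369602·(0.99949443 + 0.03179990·0.03179454) = 52.396074
y = r_b·(sin φ − φ·cos φ) = 52.369602·(0.03179454 − 0.03179990·0.99949443) = 0.000561

x=52.396074 y=0.000561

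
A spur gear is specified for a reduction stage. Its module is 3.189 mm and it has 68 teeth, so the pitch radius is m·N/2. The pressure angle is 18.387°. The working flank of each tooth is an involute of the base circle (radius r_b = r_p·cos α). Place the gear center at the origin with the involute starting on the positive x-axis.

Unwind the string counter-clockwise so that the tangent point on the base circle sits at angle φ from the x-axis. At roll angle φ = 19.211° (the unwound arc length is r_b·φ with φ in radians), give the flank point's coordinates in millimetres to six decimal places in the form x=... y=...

pitch radius r_p = m·N/2 = 3.189·68/2 = 108.426000
base radius r_b = r_p·cos α = 108.426000·cos 18.387° = 102.890593
roll angle φ = 19.211° = 0.33529520 rad
x = r_b·(cos φ + φ·sin φ) = 102.890593·(0.94431321 + 0.33529520·0.32904795) = 108.512681
y = r_b·(sin φ − φ·cos φ) = 102.890593·(0.32904795 − 0.33529520·0.94431321) = 1.278339

x=108.512681 y=1.278339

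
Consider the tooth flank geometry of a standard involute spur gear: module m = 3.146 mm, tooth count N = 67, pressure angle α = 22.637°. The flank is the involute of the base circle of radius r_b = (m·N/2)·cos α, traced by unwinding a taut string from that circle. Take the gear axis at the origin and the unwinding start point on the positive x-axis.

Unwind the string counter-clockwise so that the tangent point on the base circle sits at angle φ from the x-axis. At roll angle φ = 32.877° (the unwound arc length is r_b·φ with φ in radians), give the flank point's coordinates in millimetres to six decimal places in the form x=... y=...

x=111.991479 y=5.926621

pitch radius r_p = m·N/2 = 3.146·67/2 = 105.391000
base radius r_b = r_p·cos α = 105.391000·cos 22.637° = 97.271873
roll angle φ = 32.877° = 0.57381190 rad
x = r_b·(cos φ + φ·sin φ) = 97.271873·(0.83983784 + 0.57381190·0.54283736) = 111.991479
y = r_b·(sin φ − φ·cos φ) = 97.271873·(0.54283736 − 0.57381190·0.83983784) = 5.926621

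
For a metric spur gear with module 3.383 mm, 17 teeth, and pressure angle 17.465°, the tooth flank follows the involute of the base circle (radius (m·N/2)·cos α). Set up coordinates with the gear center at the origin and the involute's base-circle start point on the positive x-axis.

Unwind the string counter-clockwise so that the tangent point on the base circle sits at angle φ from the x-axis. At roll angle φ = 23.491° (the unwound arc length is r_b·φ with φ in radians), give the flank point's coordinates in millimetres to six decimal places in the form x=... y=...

x=29.639331 y=0.619614

pitch radius r_p = m·N/2 = 3.383·17/2 = 28.755500
base radius r_b = r_p·cos α = 28.755500·cos 17.465° = 27.429885
roll angle φ = 23.491° = 0.40999529 rad
x = r_b·(cos φ + φ·sin φ) = 27.429885·(0.91712270 + 0.40999529·0.39860501) = 29.639331
y = r_b·(sin φ − φ·cos φ) = 27.429885·(0.39860501 − 0.40999529·0.91712270) = 0.619614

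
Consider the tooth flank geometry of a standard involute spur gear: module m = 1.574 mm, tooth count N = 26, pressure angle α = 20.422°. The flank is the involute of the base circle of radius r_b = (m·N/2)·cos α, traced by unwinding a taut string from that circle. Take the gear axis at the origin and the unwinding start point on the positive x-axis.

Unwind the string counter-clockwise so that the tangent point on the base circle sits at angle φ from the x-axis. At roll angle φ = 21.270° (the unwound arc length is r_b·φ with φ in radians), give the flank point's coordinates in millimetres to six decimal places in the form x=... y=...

x=20.452091 y=0.322532

pitch radius r_p = m·N/2 = 1.574·26/2 = 20.462000
base radius r_b = r_p·cos α = 20.462000·cos 20.422° = 19.175924
roll angle φ = 21.270° = 0.37123153 rad
x = r_b·(cos φ + φ·sin φ) = 19.175924·(0.93188130 + 0.37123153·0.36276335) = 20.452091
y = r_b·(sin φ − φ·cos φ) = 19.175924·(0.36276335 − 0.37123153·0.93188130) = 0.322532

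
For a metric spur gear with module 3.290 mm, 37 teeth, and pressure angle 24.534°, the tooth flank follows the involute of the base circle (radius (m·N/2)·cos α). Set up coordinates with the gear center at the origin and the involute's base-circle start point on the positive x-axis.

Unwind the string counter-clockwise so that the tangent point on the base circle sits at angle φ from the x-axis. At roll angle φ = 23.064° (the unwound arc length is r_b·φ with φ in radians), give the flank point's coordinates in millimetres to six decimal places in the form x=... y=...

pitch radius r_p = m·N/2 = 3.290·37/2 = 60.865000
base radius r_b = r_p·cos α = 60.865000·cos 24.534° = 55.369805
roll angle φ = 23.064° = 0.40254274 rad
x = r_b·(cos φ + φ·sin φ) = 55.369805·(0.92006783 + 0.40254274·0.39175910) = 59.675782
y = r_b·(sin φ − φ·cos φ) = 55.369805·(0.39175910 − 0.40254274·0.92006783) = 1.184497

x=59.675782 y=1.184497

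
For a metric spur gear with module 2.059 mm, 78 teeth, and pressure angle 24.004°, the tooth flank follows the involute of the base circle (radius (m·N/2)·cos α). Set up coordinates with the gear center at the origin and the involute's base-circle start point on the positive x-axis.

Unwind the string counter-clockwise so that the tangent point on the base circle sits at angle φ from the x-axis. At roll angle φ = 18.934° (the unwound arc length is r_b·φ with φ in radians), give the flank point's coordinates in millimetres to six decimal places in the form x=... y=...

x=77.253054 y=0.872822

pitch radius r_p = m·N/2 = 2.059·78/2 = 80.301000
base radius r_b = r_p·cos α = 80.301000·cos 24.004° = 73.356333
roll angle φ = 18.934° = 0.33046064 rad
x = r_b·(cos φ + φ·sin φ) = 73.356333·(0.94589298 + 0.33046064·0.32447878) = 77.253054
y = r_b·(sin φ − φ·cos φ) = 73.356333·(0.32447878 − 0.33046064·0.94589298) = 0.872822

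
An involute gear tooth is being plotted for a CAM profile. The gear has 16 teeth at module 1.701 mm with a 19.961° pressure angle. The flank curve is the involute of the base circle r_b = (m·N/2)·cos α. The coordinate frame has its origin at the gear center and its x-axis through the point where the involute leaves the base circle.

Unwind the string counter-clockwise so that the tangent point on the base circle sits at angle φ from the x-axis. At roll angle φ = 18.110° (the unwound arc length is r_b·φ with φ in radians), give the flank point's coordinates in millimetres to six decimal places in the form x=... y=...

pitch radius r_p = m·N/2 = 1.701·16/2 = 13.608000
base radius r_b = r_p·cos α = 13.608000·cos 19.961° = 12.790502
roll angle φ = 18.110° = 0.31607913 rad
x = r_b·(cos φ + φ·sin φ) = 12.790502·(0.95046149 + 0.31607913·0.31084232) = 13.413557
y = r_b·(sin φ − φ·cos φ) = 12.790502·(0.31084232 − 0.31607913·0.95046149) = 0.133293

x=13.413557 y=0.133293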